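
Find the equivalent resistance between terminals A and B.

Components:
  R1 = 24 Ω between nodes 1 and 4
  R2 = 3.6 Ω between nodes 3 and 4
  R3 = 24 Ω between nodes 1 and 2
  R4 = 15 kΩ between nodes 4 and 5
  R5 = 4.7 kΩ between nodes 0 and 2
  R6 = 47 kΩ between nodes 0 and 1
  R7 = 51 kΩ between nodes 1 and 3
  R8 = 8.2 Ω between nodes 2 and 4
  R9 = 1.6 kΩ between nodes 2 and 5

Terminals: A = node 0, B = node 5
The network is not a plain series/parallel combination. Inject a 1 A test current into terminal A (node 0) and return it from terminal B (node 5); then R_eq = V_A / (1 A).
Nodal analysis, taking node 5 as the 0 V reference.
Current source I_test pushes 1 A into node 0 and draws it out of node 5.
KCL at each unknown node (sum of currents leaving = 0; resistances in Ω):
  Node 0: (V_0 - V_2)/4700 + (V_0 - V_1)/47000 - 1 = 0
  Node 1: (V_1 - V_0)/47000 + (V_1 - V_4)/24 + (V_1 - V_2)/24 + (V_1 - V_3)/51000 = 0
  Node 2: (V_2 - V_0)/4700 + (V_2 - V_1)/24 + (V_2 - V_4)/8.2 + (V_2 - 0)/1600 = 0
  Node 3: (V_3 - V_1)/51000 + (V_3 - V_4)/3.6 = 0
  Node 4: (V_4 - V_1)/24 + (V_4 - V_2)/8.2 + (V_4 - V_3)/3.6 + (V_4 - 0)/15000 = 0
Collecting terms (coefficients in siemens):
  0.000234·V_0 - 0.00002128·V_1 - 0.0002128·V_2 = 1
  0.08337·V_1 - 0.00002128·V_0 - 0.04167·V_2 - 0.00001961·V_3 - 0.04167·V_4 = 0
  0.1645·V_2 - 0.0002128·V_0 - 0.04167·V_1 - 0.122·V_4 = 0
  0.2778·V_3 - 0.00001961·V_1 - 0.2778·V_4 = 0
  0.4415·V_4 - 0.04167·V_1 - 0.122·V_2 - 0.2778·V_3 = 0
Solving these 5 simultaneous equations (Gaussian elimination) gives:
  V_0 = 5719 V, V_1 = 1447 V, V_2 = 1446 V, V_3 = 1445 V
  V_4 = 1445 V
R_eq = V_0 / 1 A = 5719 Ω = 5.719 kΩ

Final answer: 5.719 kΩ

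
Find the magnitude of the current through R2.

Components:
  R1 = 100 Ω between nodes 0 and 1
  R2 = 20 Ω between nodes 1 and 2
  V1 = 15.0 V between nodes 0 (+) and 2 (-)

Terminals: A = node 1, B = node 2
Nodal analysis, taking node 2 as the 0 V reference.
Source V1 fixes V_0 = 15 V.
KCL at each unknown node (sum of currents leaving = 0; resistances in Ω):
  Node 1: (V_1 - 15)/100 + (V_1 - 0)/20 = 0
Collecting terms: 0.06 × V_1 = 0.15  =>  V_1 = 2.5 V
I_R2 = (V_1 - V_2)/R2 = (2.5 - 0)/20 = 0.125 A
|I_R2| = 0.125 A

Final answer: |I_R2| = 0.125 A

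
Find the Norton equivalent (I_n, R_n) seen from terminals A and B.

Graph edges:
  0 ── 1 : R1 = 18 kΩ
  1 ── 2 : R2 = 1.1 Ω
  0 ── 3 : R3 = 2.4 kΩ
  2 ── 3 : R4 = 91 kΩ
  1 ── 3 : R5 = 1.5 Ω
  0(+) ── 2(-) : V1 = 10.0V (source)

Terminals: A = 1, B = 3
Find the Thévenin equivalent first; then I_n = V_th/R_th and R_n = R_th.
Step 1 — V_th is the open-circuit voltage V_A - V_B (nothing connected across the terminals).
Nodal analysis, taking node 2 as the 0 V reference.
Source V1 fixes V_0 = 10 V.
KCL at each unknown node (sum of currents leaving = 0; resistances in Ω):
  Node 1: (V_1 - 10)/18000 + (V_1 - 0)/1.1 + (V_1 - V_3)/1.5 = 0
  Node 3: (V_3 - 10)/2400 + (V_3 - 0)/91000 + (V_3 - V_1)/1.5 = 0
Collecting terms (coefficients in siemens):
  1.576·V_1 - 0.6667·V_3 = 0.0005556
  0.6671·V_3 - 0.6667·V_1 = 0.004167
Determinant D = (1.576)(0.6671) - (-0.6667)(-0.6667) = 0.6068
V_1 = [(0.0005556)(0.6671) - (-0.6667)(0.004167)]/D = 0.005189 V
V_3 = [(1.576)(0.004167) - (0.0005556)(-0.6667)]/D = 0.01143 V
V_th = V_1 - V_3 = 0.005189 - 0.01143 = -0.006243 V
Step 2 — R_th: zero the source — replace V1 by a short circuit (node 2 merges into node 0) — and find the resistance seen between A (node 1) and B (node 3).
Reduce the network between node 1 (A) and node 3 (B) by series/parallel combination:
  Rp1 = R1 ‖ R2 (parallel, both between nodes 0 and 1) = 1/(1/18000 + 1/1.1) = 1.1 Ω
  Rp2 = R3 ‖ R4 (parallel, both between nodes 0 and 3) = 1/(1/2400 + 1/91000) = 2338 Ω
  Rs1 = Rp1 + Rp2 (series, joined only at node 0) = 1.1 + 2338 = 2339 Ω
  Rp3 = R5 ‖ Rs1 (parallel, both between nodes 1 and 3) = 1/(1/1.5 + 1/2339) = 1.499 Ω
R_th = 1.499 Ω
I_n = V_th/R_th = -0.006243/1.499 = -0.004164 A, and R_n = R_th = 1.499 Ω

Final answer: I_n = -0.004164 A, R_n = 1.499 Ω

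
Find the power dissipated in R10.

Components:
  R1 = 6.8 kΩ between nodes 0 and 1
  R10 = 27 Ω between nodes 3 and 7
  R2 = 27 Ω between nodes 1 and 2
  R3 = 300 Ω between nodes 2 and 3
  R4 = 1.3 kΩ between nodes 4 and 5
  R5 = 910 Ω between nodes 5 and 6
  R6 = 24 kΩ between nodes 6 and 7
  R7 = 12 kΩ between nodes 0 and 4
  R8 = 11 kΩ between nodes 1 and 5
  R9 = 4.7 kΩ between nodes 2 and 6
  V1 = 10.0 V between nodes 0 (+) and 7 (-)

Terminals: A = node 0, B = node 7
Nodal analysis, taking node 7 as the 0 V reference.
Source V1 fixes V_0 = 10 V.
KCL at each unknown node (sum of currents leaving = 0; resistances in Ω):
  Node 1: (V_1 - 10)/6800 + (V_1 - V_2)/27 + (V_1 - V_5)/11000 = 0
  Node 2: (V_2 - V_1)/27 + (V_2 - V_3)/300 + (V_2 - V_6)/4700 = 0
  Node 3: (V_3 - V_2)/300 + (V_3 - 0)/27 = 0
  Node 4: (V_4 - V_5)/1300 + (V_4 - 10)/12000 = 0
  Node 5: (V_5 - V_4)/1300 + (V_5 - V_6)/910 + (V_5 - V_1)/11000 = 0
  Node 6: (V_6 - V_5)/910 + (V_6 - 0)/24000 + (V_6 - V_2)/4700 = 0
Collecting terms (coefficients in siemens):
  0.03728·V_1 - 0.03704·V_2 - 0.00009091·V_5 = 0.001471
  0.04058·V_2 - 0.03704·V_1 - 0.003333·V_3 - 0.0002128·V_6 = 0
  0.04037·V_3 - 0.003333·V_2 = 0
  0.0008526·V_4 - 0.0007692·V_5 = 0.0008333
  0.001959·V_5 - 0.00009091·V_1 - 0.0007692·V_4 - 0.001099·V_6 = 0
  0.001353·V_6 - 0.0002128·V_2 - 0.001099·V_5 = 0
Solving these 6 simultaneous equations (Gaussian elimination) gives:
  V_1 = 0.6483 V, V_2 = 0.6067 V, V_3 = 0.05009 V, V_4 = 3.194 V
  V_5 = 2.457 V, V_6 = 2.09 V
I_R10 = (V_3 - V_7)/R10 = (0.05009 - 0)/27 = 0.001855 A
P_R10 = I_R10² × R10 = (0.001855)² × 27 = 0.00009294 W

Final answer: 9.294e-05 W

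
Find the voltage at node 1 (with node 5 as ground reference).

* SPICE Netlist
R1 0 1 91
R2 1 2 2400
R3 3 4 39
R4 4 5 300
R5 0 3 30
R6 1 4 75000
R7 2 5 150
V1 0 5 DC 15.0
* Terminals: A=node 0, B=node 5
Nodal analysis, taking node 5 as the 0 V reference.
Source V1 fixes V_0 = 15 V.
KCL at each unknown node (sum of currents leaving = 0; resistances in Ω):
  Node 1: (V_1 - 15)/91 + (V_1 - V_2)/2400 + (V_1 - V_4)/75000 = 0
  Node 2: (V_2 - V_1)/2400 + (V_2 - 0)/150 = 0
  Node 3: (V_3 - V_4)/39 + (V_3 - 15)/30 = 0
  Node 4: (V_4 - V_3)/39 + (V_4 - 0)/300 + (V_4 - V_1)/75000 = 0
Collecting terms (coefficients in siemens):
  0.01142·V_1 - 0.0004167·V_2 - 0.00001333·V_4 = 0.1648
  0.007083·V_2 - 0.0004167·V_1 = 0
  0.05897·V_3 - 0.02564·V_4 = 0.5
  0.02899·V_4 - 0.00001333·V_1 - 0.02564·V_3 = 0
Solving these 4 simultaneous equations (Gaussian elimination) gives:
  V_1 = 14.48 V, V_2 = 0.8518 V, V_3 = 13.78 V, V_4 = 12.2 V
The requested potential is V_1 = 14.48 V.

Final answer: V_1 = 14.48 V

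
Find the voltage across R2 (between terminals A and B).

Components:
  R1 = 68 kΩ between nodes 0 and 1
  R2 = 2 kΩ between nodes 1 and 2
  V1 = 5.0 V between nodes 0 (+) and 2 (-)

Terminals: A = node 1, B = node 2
R1 and R2 are in series across V1 (node 0 → node 1 → node 2), and the output A–B is taken across R2, so this is a voltage divider.
Series current: I = V1/(R1 + R2) = 5/(68000 + 2000) = 5/70000 = 0.00007143 A
V_R2 = I × R2 = V1 × R2/(R1 + R2) = 5 × 2000/70000 = 0.1429 V

Final answer: 0.1429 V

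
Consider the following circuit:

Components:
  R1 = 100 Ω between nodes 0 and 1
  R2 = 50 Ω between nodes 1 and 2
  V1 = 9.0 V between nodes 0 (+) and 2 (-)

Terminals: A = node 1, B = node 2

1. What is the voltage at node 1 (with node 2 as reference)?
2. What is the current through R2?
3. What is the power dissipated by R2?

Nodal analysis, taking node 2 as the 0 V reference.
Source V1 fixes V_0 = 9 V.
KCL at each unknown node (sum of currents leaving = 0; resistances in Ω):
  Node 1: (V_1 - 9)/100 + (V_1 - 0)/50 = 0
Collecting terms: 0.03 × V_1 = 0.09  =>  V_1 = 3 V
Part 1:
  Read off the nodal solution: V_1 = 3 V
Part 2:
  I_R2 = (V_1 - V_2)/R2 = (3 - 0)/50 = 0.06 A
  Magnitude: I_R2 = 0.06 A
Part 3:
  I_R2 = (V_1 - V_2)/R2 = (3 - 0)/50 = 0.06 A
  P_R2 = I_R2² × R2 = (0.06)² × 50 = 0.18 W

Final answers:
1. V_1 = 3 V
2. I_R2 = 0.06 A
3. P_R2 = 0.18 W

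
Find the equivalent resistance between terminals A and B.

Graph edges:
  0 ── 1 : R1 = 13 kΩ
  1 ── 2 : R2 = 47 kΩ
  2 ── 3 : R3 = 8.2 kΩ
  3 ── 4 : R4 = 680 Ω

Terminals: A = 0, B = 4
Reduce the network between node 0 (A) and node 4 (B) by series/parallel combination:
  Rs1 = R1 + R2 (series, joined only at node 1) = 13000 + 47000 = 60000 Ω
  Rs2 = R3 + Rs1 (series, joined only at node 2) = 8200 + 60000 = 68200 Ω
  Rs3 = R4 + Rs2 (series, joined only at node 3) = 680 + 68200 = 68880 Ω
R_eq = 68.88 kΩ

Final answer: 68.88 kΩ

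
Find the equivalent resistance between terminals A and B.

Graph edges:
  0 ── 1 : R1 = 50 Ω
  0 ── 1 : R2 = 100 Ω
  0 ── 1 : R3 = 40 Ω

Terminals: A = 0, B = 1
Reduce the network between node 0 (A) and node 1 (B) by series/parallel combination:
  Rp1 = R1 ‖ R2 ‖ R3 (parallel, all between nodes 0 and 1) = 1/(1/50 + 1/100 + 1/40) = 18.18 Ω
R_eq = 18.18 Ω

Final answer: 18.18 Ω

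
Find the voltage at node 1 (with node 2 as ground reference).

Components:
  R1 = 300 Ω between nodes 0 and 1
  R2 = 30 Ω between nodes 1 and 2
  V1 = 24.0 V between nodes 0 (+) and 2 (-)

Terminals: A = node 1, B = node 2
Nodal analysis, taking node 2 as the 0 V reference.
Source V1 fixes V_0 = 24 V.
KCL at each unknown node (sum of currents leaving = 0; resistances in Ω):
  Node 1: (V_1 - 24)/300 + (V_1 - 0)/30 = 0
Collecting terms: 0.03667 × V_1 = 0.08  =>  V_1 = 2.182 V
The requested potential is V_1 = 2.182 V.

Final answer: V_1 = 2.182 V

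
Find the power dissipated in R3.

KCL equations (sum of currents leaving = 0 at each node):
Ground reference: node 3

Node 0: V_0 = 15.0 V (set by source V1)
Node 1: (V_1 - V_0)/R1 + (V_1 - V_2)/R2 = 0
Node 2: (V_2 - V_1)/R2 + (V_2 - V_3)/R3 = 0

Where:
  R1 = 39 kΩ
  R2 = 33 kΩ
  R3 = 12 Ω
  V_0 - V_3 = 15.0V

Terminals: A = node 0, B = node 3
Nodal analysis, taking node 3 as the 0 V reference.
Source V1 fixes V_0 = 15 V.
KCL at each unknown node (sum of currents leaving = 0; resistances in Ω):
  Node 1: (V_1 - 15)/39000 + (V_1 - V_2)/33000 = 0
  Node 2: (V_2 - V_1)/33000 + (V_2 - 0)/12 = 0
Collecting terms (coefficients in siemens):
  0.00005594·V_1 - 0.0000303·V_2 = 0.0003846
  0.08336·V_2 - 0.0000303·V_1 = 0
Determinant D = (0.00005594)(0.08336) - (-0.0000303)(-0.0000303) = 0.000004663
V_1 = [(0.0003846)(0.08336) - (-0.0000303)(0)]/D = 6.876 V
V_2 = [(0.00005594)(0) - (0.0003846)(-0.0000303)]/D = 0.0025 V
I_R3 = (V_2 - V_3)/R3 = (0.0025 - 0)/12 = 0.0002083 A
P_R3 = I_R3² × R3 = (0.0002083)² × 12 = 0.0000005207 W

Final answer: 5.207e-07 W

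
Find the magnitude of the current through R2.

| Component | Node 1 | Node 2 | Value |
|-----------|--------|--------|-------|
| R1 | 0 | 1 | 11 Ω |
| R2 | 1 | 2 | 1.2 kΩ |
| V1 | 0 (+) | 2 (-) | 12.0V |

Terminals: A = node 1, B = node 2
Nodal analysis, taking node 2 as the 0 V reference.
Source V1 fixes V_0 = 12 V.
KCL at each unknown node (sum of currents leaving = 0; resistances in Ω):
  Node 1: (V_1 - 12)/11 + (V_1 - 0)/1200 = 0
Collecting terms: 0.09174 × V_1 = 1.091  =>  V_1 = 11.89 V
I_R2 = (V_1 - V_2)/R2 = (11.89 - 0)/1200 = 0.009909 A
|I_R2| = 0.009909 A

Final answer: |I_R2| = 0.009909 A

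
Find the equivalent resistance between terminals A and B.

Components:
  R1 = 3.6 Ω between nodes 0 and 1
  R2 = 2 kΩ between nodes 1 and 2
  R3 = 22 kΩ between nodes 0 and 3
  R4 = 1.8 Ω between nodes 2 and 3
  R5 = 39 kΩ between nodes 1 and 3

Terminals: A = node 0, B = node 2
The network is not a plain series/parallel combination. Inject a 1 A test current into terminal A (node 0) and return it from terminal B (node 2); then R_eq = V_A / (1 A).
Nodal analysis, taking node 2 as the 0 V reference.
Current source I_test pushes 1 A into node 0 and draws it out of node 2.
KCL at each unknown node (sum of currents leaving = 0; resistances in Ω):
  Node 0: (V_0 - V_1)/3.6 + (V_0 - V_3)/22000 - 1 = 0
  Node 1: (V_1 - V_0)/3.6 + (V_1 - 0)/2000 + (V_1 - V_3)/39000 = 0
  Node 3: (V_3 - V_0)/22000 + (V_3 - V_1)/39000 + (V_3 - 0)/1.8 = 0
Collecting terms (coefficients in siemens):
  0.2778·V_0 - 0.2778·V_1 - 0.00004545·V_3 = 1
  0.2783·V_1 - 0.2778·V_0 - 0.00002564·V_3 = 0
  0.5556·V_3 - 0.00004545·V_0 - 0.00002564·V_1 = 0
Solving these 3 simultaneous equations (Gaussian elimination) gives:
  V_0 = 1754 V, V_1 = 1751 V, V_3 = 0.2243 V
R_eq = V_0 / 1 A = 1754 Ω = 1.754 kΩ

Final answer: 1.754 kΩ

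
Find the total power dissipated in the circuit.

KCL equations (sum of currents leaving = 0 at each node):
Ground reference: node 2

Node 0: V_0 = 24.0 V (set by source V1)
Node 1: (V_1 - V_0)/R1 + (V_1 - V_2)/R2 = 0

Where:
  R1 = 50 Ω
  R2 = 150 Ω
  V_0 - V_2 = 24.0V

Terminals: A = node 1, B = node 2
Nodal analysis, taking node 2 as the 0 V reference.
Source V1 fixes V_0 = 24 V.
KCL at each unknown node (sum of currents leaving = 0; resistances in Ω):
  Node 1: (V_1 - 24)/50 + (V_1 - 0)/150 = 0
Collecting terms: 0.02667 × V_1 = 0.48  =>  V_1 = 18 V
Power in each resistor, P = (ΔV)²/R:
  P_R1 = (24 - 18)²/50 = 0.72 W
  P_R2 = (18 - 0)²/150 = 2.16 W
P_total = P_R1 + P_R2 = 2.88 W

Final answer: 2.88 W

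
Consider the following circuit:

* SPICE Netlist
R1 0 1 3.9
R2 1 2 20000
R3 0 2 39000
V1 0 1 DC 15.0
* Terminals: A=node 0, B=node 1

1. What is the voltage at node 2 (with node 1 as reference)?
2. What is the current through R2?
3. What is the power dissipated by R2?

Nodal analysis, taking node 1 as the 0 V reference.
Source V1 fixes V_0 = 15 V.
KCL at each unknown node (sum of currents leaving = 0; resistances in Ω):
  Node 2: (V_2 - 0)/20000 + (V_2 - 15)/39000 = 0
Collecting terms: 0.00007564 × V_2 = 0.0003846  =>  V_2 = 5.085 V
Part 1:
  Read off the nodal solution: V_2 = 5.085 V
Part 2:
  I_R2 = (V_1 - V_2)/R2 = (0 - 5.085)/20000 = -0.0002542 A
  Magnitude: I_R2 = 0.0002542 A
Part 3:
  I_R2 = (V_1 - V_2)/R2 = (0 - 5.085)/20000 = -0.0002542 A
  P_R2 = I_R2² × R2 = (-0.0002542)² × 20000 = 0.001293 W

Final answers:
1. V_2 = 5.085 V
2. I_R2 = 0.0002542 A
3. P_R2 = 0.001293 W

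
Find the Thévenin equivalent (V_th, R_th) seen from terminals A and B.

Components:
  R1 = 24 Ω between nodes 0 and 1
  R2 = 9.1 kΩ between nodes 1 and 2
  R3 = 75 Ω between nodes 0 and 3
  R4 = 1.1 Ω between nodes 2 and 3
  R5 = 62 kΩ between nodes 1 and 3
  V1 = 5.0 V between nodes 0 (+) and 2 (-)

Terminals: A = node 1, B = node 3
Step 1 — V_th is the open-circuit voltage V_A - V_B (nothing connected across the terminals).
Nodal analysis, taking node 2 as the 0 V reference.
Source V1 fixes V_0 = 5 V.
KCL at each unknown node (sum of currents leaving = 0; resistances in Ω):
  Node 1: (V_1 - 5)/24 + (V_1 - 0)/9100 + (V_1 - V_3)/62000 = 0
  Node 3: (V_3 - 5)/75 + (V_3 - 0)/1.1 + (V_3 - V_1)/62000 = 0
Collecting terms (coefficients in siemens):
  0.04179·V_1 - 0.00001613·V_3 = 0.2083
  0.9224·V_3 - 0.00001613·V_1 = 0.06667
Determinant D = (0.04179)(0.9224) - (-0.00001613)(-0.00001613) = 0.03855
V_1 = [(0.2083)(0.9224) - (-0.00001613)(0.06667)]/D = 4.985 V
V_3 = [(0.04179)(0.06667) - (0.2083)(-0.00001613)]/D = 0.07236 V
V_th = V_1 - V_3 = 4.985 - 0.07236 = 4.913 V
Step 2 — R_th: zero the source — replace V1 by a short circuit (node 2 merges into node 0) — and find the resistance seen between A (node 1) and B (node 3).
Reduce the network between node 1 (A) and node 3 (B) by series/parallel combination:
  Rp1 = R1 ‖ R2 (parallel, both between nodes 0 and 1) = 1/(1/24 + 1/9100) = 23.94 Ω
  Rp2 = R3 ‖ R4 (parallel, both between nodes 0 and 3) = 1/(1/75 + 1/1.1) = 1.084 Ω
  Rs1 = Rp1 + Rp2 (series, joined only at node 0) = 23.94 + 1.084 = 25.02 Ω
  Rp3 = R5 ‖ Rs1 (parallel, both between nodes 1 and 3) = 1/(1/62000 + 1/25.02) = 25.01 Ω
R_th = 25.01 Ω

Final answer: V_th = 4.913 V, R_th = 25.01 Ω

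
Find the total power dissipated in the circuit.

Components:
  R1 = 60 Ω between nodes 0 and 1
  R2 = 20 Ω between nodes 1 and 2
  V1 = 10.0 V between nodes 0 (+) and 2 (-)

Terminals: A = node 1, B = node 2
Nodal analysis, taking node 2 as the 0 V reference.
Source V1 fixes V_0 = 10 V.
KCL at each unknown node (sum of currents leaving = 0; resistances in Ω):
  Node 1: (V_1 - 10)/60 + (V_1 - 0)/20 = 0
Collecting terms: 0.06667 × V_1 = 0.1667  =>  V_1 = 2.5 V
Power in each resistor, P = (ΔV)²/R:
  P_R1 = (10 - 2.5)²/60 = 0.9375 W
  P_R2 = (2.5 - 0)²/20 = 0.3125 W
P_total = P_R1 + P_R2 = 1.25 W

Final answer: 1.25 W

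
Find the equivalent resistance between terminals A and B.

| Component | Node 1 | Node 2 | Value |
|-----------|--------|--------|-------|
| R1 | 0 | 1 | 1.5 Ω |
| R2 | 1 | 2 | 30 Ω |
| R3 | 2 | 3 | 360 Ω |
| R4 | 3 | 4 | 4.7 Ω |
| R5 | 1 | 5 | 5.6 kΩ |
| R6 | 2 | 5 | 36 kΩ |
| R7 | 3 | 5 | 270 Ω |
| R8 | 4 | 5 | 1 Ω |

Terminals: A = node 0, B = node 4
The network is not a plain series/parallel combination. Inject a 1 A test current into terminal A (node 0) and return it from terminal B (node 4); then R_eq = V_A / (1 A).
Nodal analysis, taking node 4 as the 0 V reference.
Current source I_test pushes 1 A into node 0 and draws it out of node 4.
KCL at each unknown node (sum of currents leaving = 0; resistances in Ω):
  Node 0: (V_0 - V_1)/1.5 - 1 = 0
  Node 1: (V_1 - V_0)/1.5 + (V_1 - V_2)/30 + (V_1 - V_5)/5600 = 0
  Node 2: (V_2 - V_1)/30 + (V_2 - V_3)/360 + (V_2 - V_5)/36000 = 0
  Node 3: (V_3 - V_2)/360 + (V_3 - 0)/4.7 + (V_3 - V_5)/270 = 0
  Node 5: (V_5 - V_1)/5600 + (V_5 - V_2)/36000 + (V_5 - V_3)/270 + (V_5 - 0)/1 = 0
Collecting terms (coefficients in siemens):
  0.6667·V_0 - 0.6667·V_1 = 1
  0.7002·V_1 - 0.6667·V_0 - 0.03333·V_2 - 0.0001786·V_5 = 0
  0.03614·V_2 - 0.03333·V_1 - 0.002778·V_3 - 0.00002778·V_5 = 0
  0.2192·V_3 - 0.002778·V_2 - 0.003704·V_5 = 0
  1.004·V_5 - 0.0001786·V_1 - 0.00002778·V_2 - 0.003704·V_3 = 0
Solving these 5 simultaneous equations (Gaussian elimination) gives:
  V_0 = 367 V, V_1 = 365.5 V, V_2 = 337.4 V, V_3 = 4.276 V
  V_5 = 0.09012 V
R_eq = V_0 / 1 A = 367 Ω

Final answer: 367 Ω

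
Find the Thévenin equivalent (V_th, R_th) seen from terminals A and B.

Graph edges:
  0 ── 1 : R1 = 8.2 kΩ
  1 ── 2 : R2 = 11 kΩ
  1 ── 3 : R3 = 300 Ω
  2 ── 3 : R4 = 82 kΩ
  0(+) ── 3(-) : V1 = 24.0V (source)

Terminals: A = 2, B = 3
Step 1 — V_th is the open-circuit voltage V_A - V_B (nothing connected across the terminals).
Nodal analysis, taking node 3 as the 0 V reference.
Source V1 fixes V_0 = 24 V.
KCL at each unknown node (sum of currents leaving = 0; resistances in Ω):
  Node 1: (V_1 - 24)/8200 + (V_1 - V_2)/11000 + (V_1 - 0)/300 = 0
  Node 2: (V_2 - V_1)/11000 + (V_2 - 0)/82000 = 0
Collecting terms (coefficients in siemens):
  0.003546·V_1 - 0.00009091·V_2 = 0.002927
  0.0001031·V_2 - 0.00009091·V_1 = 0
Determinant D = (0.003546)(0.0001031) - (-0.00009091)(-0.00009091) = 0.0000003574
V_1 = [(0.002927)(0.0001031) - (-0.00009091)(0)]/D = 0.8444 V
V_2 = [(0.003546)(0) - (0.002927)(-0.00009091)]/D = 0.7446 V
V_th = V_2 - V_3 = 0.7446 - 0 = 0.7446 V
Step 2 — R_th: zero the source — replace V1 by a short circuit (node 3 merges into node 0) — and find the resistance seen between A (node 2) and B (node 0).
Reduce the network between node 2 (A) and node 0 (B) by series/parallel combination:
  Rp1 = R1 ‖ R3 (parallel, both between nodes 0 and 1) = 1/(1/8200 + 1/300) = 289.4 Ω
  Rs1 = R2 + Rp1 (series, joined only at node 1) = 11000 + 289.4 = 11290 Ω
  Rp2 = R4 ‖ Rs1 (parallel, both between nodes 0 and 2) = 1/(1/82000 + 1/11290) = 9923 Ω
R_th = 9.923 kΩ

Final answer: V_th = 0.7446 V, R_th = 9.923 kΩ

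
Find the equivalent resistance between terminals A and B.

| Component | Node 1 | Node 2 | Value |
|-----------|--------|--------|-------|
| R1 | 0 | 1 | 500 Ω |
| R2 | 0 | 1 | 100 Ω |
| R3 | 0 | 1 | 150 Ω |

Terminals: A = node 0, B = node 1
Reduce the network between node 0 (A) and node 1 (B) by series/parallel combination:
  Rp1 = R1 ‖ R2 ‖ R3 (parallel, all between nodes 0 and 1) = 1/(1/500 + 1/100 + 1/150) = 53.57 Ω
R_eq = 53.57 Ω

Final answer: 53.57 Ω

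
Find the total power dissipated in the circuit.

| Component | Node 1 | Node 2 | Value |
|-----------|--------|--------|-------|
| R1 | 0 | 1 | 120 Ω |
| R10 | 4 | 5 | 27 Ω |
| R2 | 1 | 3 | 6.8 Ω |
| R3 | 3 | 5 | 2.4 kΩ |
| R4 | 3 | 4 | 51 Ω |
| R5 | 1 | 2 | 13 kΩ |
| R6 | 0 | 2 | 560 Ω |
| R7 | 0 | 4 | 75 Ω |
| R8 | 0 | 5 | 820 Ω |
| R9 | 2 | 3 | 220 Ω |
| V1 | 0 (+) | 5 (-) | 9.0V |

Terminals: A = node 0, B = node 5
Nodal analysis, taking node 5 as the 0 V reference.
Source V1 fixes V_0 = 9 V.
KCL at each unknown node (sum of currents leaving = 0; resistances in Ω):
  Node 1: (V_1 - 9)/120 + (V_1 - V_3)/6.8 + (V_1 - V_2)/13000 = 0
  Node 2: (V_2 - V_1)/13000 + (V_2 - 9)/560 + (V_2 - V_3)/220 = 0
  Node 3: (V_3 - V_1)/6.8 + (V_3 - 0)/2400 + (V_3 - V_4)/51 + (V_3 - V_2)/220 = 0
  Node 4: (V_4 - V_3)/51 + (V_4 - 9)/75 + (V_4 - 0)/27 = 0
Collecting terms (coefficients in siemens):
  0.1555·V_1 - 0.00007692·V_2 - 0.1471·V_3 = 0.075
  0.006408·V_2 - 0.00007692·V_1 - 0.004545·V_3 = 0.01607
  0.1716·V_3 - 0.1471·V_1 - 0.004545·V_2 - 0.01961·V_4 = 0
  0.06998·V_4 - 0.01961·V_3 = 0.12
Solving these 4 simultaneous equations (Gaussian elimination) gives:
  V_1 = 5.122 V, V_2 = 6.046 V, V_3 = 4.901 V, V_4 = 3.088 V
Power in each resistor, P = (ΔV)²/R:
  P_R1 = (9 - 5.122)²/120 = 0.1253 W
  P_R2 = (5.122 - 4.901)²/6.8 = 0.007134 W
  P_R3 = (4.901 - 0)²/2400 = 0.01001 W
  P_R4 = (4.901 - 3.088)²/51 = 0.06446 W
  P_R5 = (5.122 - 6.046)²/13000 = 0.00006575 W
  P_R6 = (9 - 6.046)²/560 = 0.01558 W
  P_R7 = (9 - 3.088)²/75 = 0.466 W
  P_R8 = (9 - 0)²/820 = 0.09878 W
  P_R9 = (6.046 - 4.901)²/220 = 0.005957 W
  P_R10 = (3.088 - 0)²/27 = 0.3532 W
P_total = P_R1 + P_R2 + P_R3 + P_R4 + P_R5 + P_R6 + P_R7 + P_R8 + P_R9 + P_R10 = 1.147 W

Final answer: 1.147 W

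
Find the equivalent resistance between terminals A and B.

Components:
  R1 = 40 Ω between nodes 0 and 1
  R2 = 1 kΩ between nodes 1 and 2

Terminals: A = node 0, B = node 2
Reduce the network between node 0 (A) and node 2 (B) by series/parallel combination:
  Rs1 = R1 + R2 (series, joined only at node 1) = 40 + 1000 = 1040 Ω
R_eq = 1.04 kΩ

Final answer: 1.04 kΩ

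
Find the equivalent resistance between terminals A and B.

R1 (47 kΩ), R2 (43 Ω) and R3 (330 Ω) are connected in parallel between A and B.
Reduce the network between node 0 (A) and node 1 (B) by series/parallel combination:
  Rp1 = R1 ‖ R2 ‖ R3 (parallel, all between nodes 0 and 1) = 1/(1/47000 + 1/43 + 1/330) = 38.01 Ω
R_eq = 38.01 Ω

Final answer: 38.01 Ω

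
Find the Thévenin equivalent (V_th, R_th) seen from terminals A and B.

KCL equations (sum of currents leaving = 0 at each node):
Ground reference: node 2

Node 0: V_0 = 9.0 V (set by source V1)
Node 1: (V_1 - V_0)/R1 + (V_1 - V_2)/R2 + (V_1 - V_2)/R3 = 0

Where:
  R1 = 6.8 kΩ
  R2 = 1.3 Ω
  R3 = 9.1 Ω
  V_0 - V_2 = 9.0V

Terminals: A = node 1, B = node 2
Step 1 — V_th is the open-circuit voltage V_A - V_B (nothing connected across the terminals).
Nodal analysis, taking node 2 as the 0 V reference.
Source V1 fixes V_0 = 9 V.
KCL at each unknown node (sum of currents leaving = 0; resistances in Ω):
  Node 1: (V_1 - 9)/6800 + (V_1 - 0)/1.3 + (V_1 - 0)/9.1 = 0
Collecting terms: 0.8793 × V_1 = 0.001324  =>  V_1 = 0.001505 V
V_th = V_1 - V_2 = 0.001505 - 0 = 0.001505 V
Step 2 — R_th: zero the source — replace V1 by a short circuit (node 2 merges into node 0) — and find the resistance seen between A (node 1) and B (node 0).
Reduce the network between node 1 (A) and node 0 (B) by series/parallel combination:
  Rp1 = R1 ‖ R2 ‖ R3 (parallel, all between nodes 0 and 1) = 1/(1/6800 + 1/1.3 + 1/9.1) = 1.137 Ω
R_th = 1.137 Ω

Final answer: V_th = 0.001505 V, R_th = 1.137 Ω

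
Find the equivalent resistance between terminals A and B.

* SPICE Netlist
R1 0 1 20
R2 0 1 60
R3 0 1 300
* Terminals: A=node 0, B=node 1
Reduce the network between node 0 (A) and node 1 (B) by series/parallel combination:
  Rp1 = R1 ‖ R2 ‖ R3 (parallel, all between nodes 0 and 1) = 1/(1/20 + 1/60 + 1/300) = 14.29 Ω
R_eq = 14.29 Ω

Final answer: 14.29 Ω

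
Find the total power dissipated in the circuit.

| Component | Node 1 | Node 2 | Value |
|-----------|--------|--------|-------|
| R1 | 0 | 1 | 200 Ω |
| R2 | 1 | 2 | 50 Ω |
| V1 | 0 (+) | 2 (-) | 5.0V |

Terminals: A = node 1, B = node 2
Nodal analysis, taking node 2 as the 0 V reference.
Source V1 fixes V_0 = 5 V.
KCL at each unknown node (sum of currents leaving = 0; resistances in Ω):
  Node 1: (V_1 - 5)/200 + (V_1 - 0)/50 = 0
Collecting terms: 0.025 × V_1 = 0.025  =>  V_1 = 1 V
Power in each resistor, P = (ΔV)²/R:
  P_R1 = (5 - 1)²/200 = 0.08 W
  P_R2 = (1 - 0)²/50 = 0.02 W
P_total = P_R1 + P_R2 = 0.1 W

Final answer: 0.1 W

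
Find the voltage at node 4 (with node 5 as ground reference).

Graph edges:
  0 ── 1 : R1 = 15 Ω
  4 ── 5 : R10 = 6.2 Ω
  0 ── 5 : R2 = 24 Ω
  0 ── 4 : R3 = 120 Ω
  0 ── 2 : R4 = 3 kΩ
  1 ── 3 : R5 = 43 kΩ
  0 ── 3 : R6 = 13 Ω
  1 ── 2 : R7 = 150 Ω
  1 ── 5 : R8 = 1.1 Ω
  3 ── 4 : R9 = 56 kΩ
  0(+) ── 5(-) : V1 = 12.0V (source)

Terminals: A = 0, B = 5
Nodal analysis, taking node 5 as the 0 V reference.
Source V1 fixes V_0 = 12 V.
KCL at each unknown node (sum of currents leaving = 0; resistances in Ω):
  Node 1: (V_1 - 12)/15 + (V_1 - V_3)/43000 + (V_1 - V_2)/150 + (V_1 - 0)/1.1 = 0
  Node 2: (V_2 - 12)/3000 + (V_2 - V_1)/150 = 0
  Node 3: (V_3 - V_1)/43000 + (V_3 - 12)/13 + (V_3 - V_4)/56000 = 0
  Node 4: (V_4 - 12)/120 + (V_4 - V_3)/56000 + (V_4 - 0)/6.2 = 0
Collecting terms (coefficients in siemens):
  0.9824·V_1 - 0.006667·V_2 - 0.00002326·V_3 = 0.8
  0.007·V_2 - 0.006667·V_1 = 0.004
  0.07696·V_3 - 0.00002326·V_1 - 0.00001786·V_4 = 0.9231
  0.1696·V_4 - 0.00001786·V_3 = 0.1
Solving these 4 simultaneous equations (Gaussian elimination) gives:
  V_1 = 0.8238 V, V_2 = 1.356 V, V_3 = 11.99 V, V_4 = 0.5907 V
The requested potential is V_4 = 0.5907 V.

Final answer: V_4 = 0.5907 V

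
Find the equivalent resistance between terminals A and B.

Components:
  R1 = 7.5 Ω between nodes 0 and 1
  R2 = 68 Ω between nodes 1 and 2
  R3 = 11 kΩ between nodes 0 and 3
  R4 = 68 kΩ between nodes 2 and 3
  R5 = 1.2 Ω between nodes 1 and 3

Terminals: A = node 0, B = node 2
The network is not a plain series/parallel combination. Inject a 1 A test current into terminal A (node 0) and return it from terminal B (node 2); then R_eq = V_A / (1 A).
Nodal analysis, taking node 2 as the 0 V reference.
Current source I_test pushes 1 A into node 0 and draws it out of node 2.
KCL at each unknown node (sum of currents leaving = 0; resistances in Ω):
  Node 0: (V_0 - V_1)/7.5 + (V_0 - V_3)/11000 - 1 = 0
  Node 1: (V_1 - V_0)/7.5 + (V_1 - 0)/68 + (V_1 - V_3)/1.2 = 0
  Node 3: (V_3 - V_0)/11000 + (V_3 - V_1)/1.2 + (V_3 - 0)/68000 = 0
Collecting terms (coefficients in siemens):
  0.1334·V_0 - 0.1333·V_1 - 0.00009091·V_3 = 1
  0.9814·V_1 - 0.1333·V_0 - 0.8333·V_3 = 0
  0.8334·V_3 - 0.00009091·V_0 - 0.8333·V_1 = 0
Solving these 3 simultaneous equations (Gaussian elimination) gives:
  V_0 = 75.43 V, V_1 = 67.93 V, V_3 = 67.93 V
R_eq = V_0 / 1 A = 75.43 Ω

Final answer: 75.43 Ω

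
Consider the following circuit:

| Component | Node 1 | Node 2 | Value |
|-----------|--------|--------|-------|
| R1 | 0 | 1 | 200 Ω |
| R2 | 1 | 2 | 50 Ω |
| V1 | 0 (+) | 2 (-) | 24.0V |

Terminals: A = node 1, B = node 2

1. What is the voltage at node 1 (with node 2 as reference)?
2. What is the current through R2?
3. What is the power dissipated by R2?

Nodal analysis, taking node 2 as the 0 V reference.
Source V1 fixes V_0 = 24 V.
KCL at each unknown node (sum of currents leaving = 0; resistances in Ω):
  Node 1: (V_1 - 24)/200 + (V_1 - 0)/50 = 0
Collecting terms: 0.025 × V_1 = 0.12  =>  V_1 = 4.8 V
Part 1:
  Read off the nodal solution: V_1 = 4.8 V
Part 2:
  I_R2 = (V_1 - V_2)/R2 = (4.8 - 0)/50 = 0.096 A
  Magnitude: I_R2 = 0.096 A
Part 3:
  I_R2 = (V_1 - V_2)/R2 = (4.8 - 0)/50 = 0.096 A
  P_R2 = I_R2² × R2 = (0.096)² × 50 = 0.4608 W

Final answers:
1. V_1 = 4.8 V
2. I_R2 = 0.096 A
3. P_R2 = 0.4608 W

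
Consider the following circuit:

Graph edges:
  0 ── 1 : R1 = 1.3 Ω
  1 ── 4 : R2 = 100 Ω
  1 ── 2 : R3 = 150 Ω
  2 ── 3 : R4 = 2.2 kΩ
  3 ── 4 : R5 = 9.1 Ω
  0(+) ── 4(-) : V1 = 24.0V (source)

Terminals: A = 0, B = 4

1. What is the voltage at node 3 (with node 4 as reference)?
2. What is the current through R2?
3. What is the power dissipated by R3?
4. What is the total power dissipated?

Nodal analysis, taking node 4 as the 0 V reference.
Source V1 fixes V_0 = 24 V.
KCL at each unknown node (sum of currents leaving = 0; resistances in Ω):
  Node 1: (V_1 - 24)/1.3 + (V_1 - 0)/100 + (V_1 - V_2)/150 = 0
  Node 2: (V_2 - V_1)/150 + (V_2 - V_3)/2200 = 0
  Node 3: (V_3 - V_2)/2200 + (V_3 - 0)/9.1 = 0
Collecting terms (coefficients in siemens):
  0.7859·V_1 - 0.006667·V_2 = 18.46
  0.007121·V_2 - 0.006667·V_1 - 0.0004545·V_3 = 0
  0.1103·V_3 - 0.0004545·V_2 = 0
Solving these 3 simultaneous equations (Gaussian elimination) gives:
  V_1 = 23.68 V, V_2 = 22.17 V, V_3 = 0.09134 V
Part 1:
  Read off the nodal solution: V_3 = 0.09134 V
Part 2:
  I_R2 = (V_1 - V_4)/R2 = (23.68 - 0)/100 = 0.2368 A
  Magnitude: I_R2 = 0.2368 A
Part 3:
  I_R3 = (V_1 - V_2)/R3 = (23.68 - 22.17)/150 = 0.01004 A
  P_R3 = I_R3² × R3 = (0.01004)² × 150 = 0.01511 W
Part 4:
  Power in each resistor, P = (ΔV)²/R:
    P_R1 = (24 - 23.68)²/1.3 = 0.0792 W
    P_R2 = (23.68 - 0)²/100 = 5.607 W
    P_R3 = (23.68 - 22.17)²/150 = 0.01511 W
    P_R4 = (22.17 - 0.09134)²/2200 = 0.2216 W
    P_R5 = (0.09134 - 0)²/9.1 = 0.0009168 W
  P_total = P_R1 + P_R2 + P_R3 + P_R4 + P_R5 = 5.924 W

Final answers:
1. V_3 = 0.09134 V
2. I_R2 = 0.2368 A
3. P_R3 = 0.01511 W
4. P_total = 5.924 W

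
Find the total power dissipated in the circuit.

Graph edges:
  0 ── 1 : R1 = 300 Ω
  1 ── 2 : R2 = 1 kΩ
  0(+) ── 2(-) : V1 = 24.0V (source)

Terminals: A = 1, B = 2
Nodal analysis, taking node 2 as the 0 V reference.
Source V1 fixes V_0 = 24 V.
KCL at each unknown node (sum of currents leaving = 0; resistances in Ω):
  Node 1: (V_1 - 24)/300 + (V_1 - 0)/1000 = 0
Collecting terms: 0.004333 × V_1 = 0.08  =>  V_1 = 18.46 V
Power in each resistor, P = (ΔV)²/R:
  P_R1 = (24 - 18.46)²/300 = 0.1022 W
  P_R2 = (18.46 - 0)²/1000 = 0.3408 W
P_total = P_R1 + P_R2 = 0.4431 W

Final answer: 0.4431 W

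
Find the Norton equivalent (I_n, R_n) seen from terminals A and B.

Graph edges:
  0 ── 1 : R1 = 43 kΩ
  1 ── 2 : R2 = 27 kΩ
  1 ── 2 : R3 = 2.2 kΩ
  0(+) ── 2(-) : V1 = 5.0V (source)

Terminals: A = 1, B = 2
Find the Thévenin equivalent first; then I_n = V_th/R_th and R_n = R_th.
Step 1 — V_th is the open-circuit voltage V_A - V_B (nothing connected across the terminals).
Nodal analysis, taking node 2 as the 0 V reference.
Source V1 fixes V_0 = 5 V.
KCL at each unknown node (sum of currents leaving = 0; resistances in Ω):
  Node 1: (V_1 - 5)/43000 + (V_1 - 0)/27000 + (V_1 - 0)/2200 = 0
Collecting terms: 0.0005148 × V_1 = 0.0001163  =>  V_1 = 0.2259 V
V_th = V_1 - V_2 = 0.2259 - 0 = 0.2259 V
Step 2 — R_th: zero the source — replace V1 by a short circuit (node 2 merges into node 0) — and find the resistance seen between A (node 1) and B (node 0).
Reduce the network between node 1 (A) and node 0 (B) by series/parallel combination:
  Rp1 = R1 ‖ R2 ‖ R3 (parallel, all between nodes 0 and 1) = 1/(1/43000 + 1/27000 + 1/2200) = 1942 Ω
R_th = 1.942 kΩ
I_n = V_th/R_th = 0.2259/1942 = 0.0001163 A, and R_n = R_th = 1.942 kΩ

Final answer: I_n = 0.0001163 A, R_n = 1.942 kΩ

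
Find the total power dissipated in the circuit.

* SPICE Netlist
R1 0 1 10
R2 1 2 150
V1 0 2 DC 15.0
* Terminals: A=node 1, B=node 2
Nodal analysis, taking node 2 as the 0 V reference.
Source V1 fixes V_0 = 15 V.
KCL at each unknown node (sum of currents leaving = 0; resistances in Ω):
  Node 1: (V_1 - 15)/10 + (V_1 - 0)/150 = 0
Collecting terms: 0.1067 × V_1 = 1.5  =>  V_1 = 14.06 V
Power in each resistor, P = (ΔV)²/R:
  P_R1 = (15 - 14.06)²/10 = 0.08789 W
  P_R2 = (14.06 - 0)²/150 = 1.318 W
P_total = P_R1 + P_R2 = 1.406 W

Final answer: 1.406 W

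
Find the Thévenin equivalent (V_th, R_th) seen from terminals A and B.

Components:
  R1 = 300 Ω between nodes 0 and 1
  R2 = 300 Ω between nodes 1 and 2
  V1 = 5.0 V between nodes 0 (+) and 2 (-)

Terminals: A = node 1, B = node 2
Step 1 — V_th is the open-circuit voltage V_A - V_B (nothing connected across the terminals).
Nodal analysis, taking node 2 as the 0 V reference.
Source V1 fixes V_0 = 5 V.
KCL at each unknown node (sum of currents leaving = 0; resistances in Ω):
  Node 1: (V_1 - 5)/300 + (V_1 - 0)/300 = 0
Collecting terms: 0.006667 × V_1 = 0.01667  =>  V_1 = 2.5 V
V_th = V_1 - V_2 = 2.5 - 0 = 2.5 V
Step 2 — R_th: zero the source — replace V1 by a short circuit (node 2 merges into node 0) — and find the resistance seen between A (node 1) and B (node 0).
Reduce the network between node 1 (A) and node 0 (B) by series/parallel combination:
  Rp1 = R1 ‖ R2 (parallel, both between nodes 0 and 1) = 1/(1/300 + 1/300) = 150 Ω
R_th = 150 Ω

Final answer: V_th = 2.5 V, R_th = 150 Ω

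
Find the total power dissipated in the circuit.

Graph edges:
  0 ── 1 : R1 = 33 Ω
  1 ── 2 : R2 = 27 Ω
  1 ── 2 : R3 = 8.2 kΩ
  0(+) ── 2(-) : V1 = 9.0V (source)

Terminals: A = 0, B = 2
Nodal analysis, taking node 2 as the 0 V reference.
Source V1 fixes V_0 = 9 V.
KCL at each unknown node (sum of currents leaving = 0; resistances in Ω):
  Node 1: (V_1 - 9)/33 + (V_1 - 0)/27 + (V_1 - 0)/8200 = 0
Collecting terms: 0.06746 × V_1 = 0.2727  =>  V_1 = 4.043 V
Power in each resistor, P = (ΔV)²/R:
  P_R1 = (9 - 4.043)²/33 = 0.7447 W
  P_R2 = (4.043 - 0)²/27 = 0.6053 W
  P_R3 = (4.043 - 0)²/8200 = 0.001993 W
P_total = P_R1 + P_R2 + P_R3 = 1.352 W

Final answer: 1.352 W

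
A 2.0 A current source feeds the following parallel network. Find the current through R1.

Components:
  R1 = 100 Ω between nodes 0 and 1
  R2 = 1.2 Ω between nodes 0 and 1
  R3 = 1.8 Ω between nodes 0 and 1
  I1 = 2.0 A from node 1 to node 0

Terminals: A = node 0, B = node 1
All resistors sit directly between nodes 0 and 1, so they are in parallel and share one voltage V; the full source current 2 A splits among them.
1/R_par = 1/100 + 1/1.2 + 1/1.8 = 1.399 S  =>  R_par = 0.7149 Ω
V = I × R_par = 2 × 0.7149 = 1.43 V
I_R1 = V/R1 = 1.43/100 = 0.0143 A

Final answer: 0.0143 A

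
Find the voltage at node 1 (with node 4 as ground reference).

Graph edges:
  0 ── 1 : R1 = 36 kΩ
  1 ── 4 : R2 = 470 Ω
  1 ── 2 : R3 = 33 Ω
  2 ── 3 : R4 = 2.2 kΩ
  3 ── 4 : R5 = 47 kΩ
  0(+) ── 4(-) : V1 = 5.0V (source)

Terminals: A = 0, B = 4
Nodal analysis, taking node 4 as the 0 V reference.
Source V1 fixes V_0 = 5 V.
KCL at each unknown node (sum of currents leaving = 0; resistances in Ω):
  Node 1: (V_1 - 5)/36000 + (V_1 - 0)/470 + (V_1 - V_2)/33 = 0
  Node 2: (V_2 - V_1)/33 + (V_2 - V_3)/2200 = 0
  Node 3: (V_3 - V_2)/2200 + (V_3 - 0)/47000 = 0
Collecting terms (coefficients in siemens):
  0.03246·V_1 - 0.0303·V_2 = 0.0001389
  0.03076·V_2 - 0.0303·V_1 - 0.0004545·V_3 = 0
  0.0004758·V_3 - 0.0004545·V_2 = 0
Solving these 3 simultaneous equations (Gaussian elimination) gives:
  V_1 = 0.06383 V, V_2 = 0.06379 V, V_3 = 0.06094 V
The requested potential is V_1 = 0.06383 V.

Final answer: V_1 = 0.06383 V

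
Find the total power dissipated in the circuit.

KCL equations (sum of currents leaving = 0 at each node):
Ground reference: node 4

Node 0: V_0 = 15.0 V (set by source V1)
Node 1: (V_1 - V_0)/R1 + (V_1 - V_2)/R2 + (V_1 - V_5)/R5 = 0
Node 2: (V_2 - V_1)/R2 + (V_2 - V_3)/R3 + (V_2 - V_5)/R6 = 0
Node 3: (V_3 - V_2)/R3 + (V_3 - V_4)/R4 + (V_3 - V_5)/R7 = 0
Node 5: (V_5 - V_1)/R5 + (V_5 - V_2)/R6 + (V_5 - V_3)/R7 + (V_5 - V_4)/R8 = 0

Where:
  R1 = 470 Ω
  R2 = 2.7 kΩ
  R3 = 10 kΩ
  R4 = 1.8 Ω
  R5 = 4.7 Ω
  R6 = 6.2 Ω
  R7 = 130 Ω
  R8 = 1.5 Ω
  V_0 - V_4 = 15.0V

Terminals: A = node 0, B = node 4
Nodal analysis, taking node 4 as the 0 V reference.
Source V1 fixes V_0 = 15 V.
KCL at each unknown node (sum of currents leaving = 0; resistances in Ω):
  Node 1: (V_1 - 15)/470 + (V_1 - V_2)/2700 + (V_1 - V_5)/4.7 = 0
  Node 2: (V_2 - V_1)/2700 + (V_2 - V_3)/10000 + (V_2 - V_5)/6.2 = 0
  Node 3: (V_3 - V_2)/10000 + (V_3 - 0)/1.8 + (V_3 - V_5)/130 = 0
  Node 5: (V_5 - V_1)/4.7 + (V_5 - V_2)/6.2 + (V_5 - V_3)/130 + (V_5 - 0)/1.5 = 0
Collecting terms (coefficients in siemens):
  0.2153·V_1 - 0.0003704·V_2 - 0.2128·V_5 = 0.03191
  0.1618·V_2 - 0.0003704·V_1 - 0.0001·V_3 - 0.1613·V_5 = 0
  0.5633·V_3 - 0.0001·V_2 - 0.007692·V_5 = 0
  1.048·V_5 - 0.2128·V_1 - 0.1613·V_2 - 0.007692·V_3 = 0
Solving these 4 simultaneous equations (Gaussian elimination) gives:
  V_1 = 0.1945 V, V_2 = 0.04702 V, V_3 = 0.0006462 V, V_5 = 0.04671 V
Power in each resistor, P = (ΔV)²/R:
  P_R1 = (15 - 0.1945)²/470 = 0.4664 W
  P_R2 = (0.1945 - 0.04702)²/2700 = 0.000008057 W
  P_R3 = (0.04702 - 0.0006462)²/10000 = 0.0000002151 W
  P_R4 = (0.0006462 - 0)²/1.8 = 0.000000232 W
  P_R5 = (0.1945 - 0.04671)²/4.7 = 0.004648 W
  P_R6 = (0.04702 - 0.04671)²/6.2 = 0.00000001549 W
  P_R7 = (0.0006462 - 0.04671)²/130 = 0.00001632 W
  P_R8 = (0 - 0.04671)²/1.5 = 0.001455 W
P_total = P_R1 + P_R2 + P_R3 + P_R4 + P_R5 + P_R6 + P_R7 + P_R8 = 0.4725 W

Final answer: 0.4725 W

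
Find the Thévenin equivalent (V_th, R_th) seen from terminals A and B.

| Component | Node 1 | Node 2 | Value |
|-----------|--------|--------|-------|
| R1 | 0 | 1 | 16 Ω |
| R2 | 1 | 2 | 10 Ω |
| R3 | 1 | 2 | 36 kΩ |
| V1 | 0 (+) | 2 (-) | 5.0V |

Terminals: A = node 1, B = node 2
Step 1 — V_th is the open-circuit voltage V_A - V_B (nothing connected across the terminals).
Nodal analysis, taking node 2 as the 0 V reference.
Source V1 fixes V_0 = 5 V.
KCL at each unknown node (sum of currents leaving = 0; resistances in Ω):
  Node 1: (V_1 - 5)/16 + (V_1 - 0)/10 + (V_1 - 0)/36000 = 0
Collecting terms: 0.1625 × V_1 = 0.3125  =>  V_1 = 1.923 V
V_th = V_1 - V_2 = 1.923 - 0 = 1.923 V
Step 2 — R_th: zero the source — replace V1 by a short circuit (node 2 merges into node 0) — and find the resistance seen between A (node 1) and B (node 0).
Reduce the network between node 1 (A) and node 0 (B) by series/parallel combination:
  Rp1 = R1 ‖ R2 ‖ R3 (parallel, all between nodes 0 and 1) = 1/(1/16 + 1/10 + 1/36000) = 6.153 Ω
R_th = 6.153 Ω

Final answer: V_th = 1.923 V, R_th = 6.153 Ω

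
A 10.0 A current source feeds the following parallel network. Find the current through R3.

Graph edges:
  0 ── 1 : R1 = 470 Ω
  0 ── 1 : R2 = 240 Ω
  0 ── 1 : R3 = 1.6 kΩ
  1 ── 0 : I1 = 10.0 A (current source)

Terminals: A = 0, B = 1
All resistors sit directly between nodes 0 and 1, so they are in parallel and share one voltage V; the full source current 10 A splits among them.
1/R_par = 1/470 + 1/240 + 1/1600 = 0.006919 S  =>  R_par = 144.5 Ω
V = I × R_par = 10 × 144.5 = 1445 V
I_R3 = V/R3 = 1445/1600 = 0.9033 A

Final answer: 0.9033 A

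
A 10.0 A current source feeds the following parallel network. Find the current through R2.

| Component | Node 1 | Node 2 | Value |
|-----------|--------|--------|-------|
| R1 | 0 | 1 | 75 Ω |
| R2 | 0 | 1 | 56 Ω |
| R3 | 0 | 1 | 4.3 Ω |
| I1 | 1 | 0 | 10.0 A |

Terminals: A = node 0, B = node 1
All resistors sit directly between nodes 0 and 1, so they are in parallel and share one voltage V; the full source current 10 A splits among them.
1/R_par = 1/75 + 1/56 + 1/4.3 = 0.2637 S  =>  R_par = 3.791 Ω
V = I × R_par = 10 × 3.791 = 37.91 V
I_R2 = V/R2 = 37.91/56 = 0.6771 A

Final answer: 0.6771 A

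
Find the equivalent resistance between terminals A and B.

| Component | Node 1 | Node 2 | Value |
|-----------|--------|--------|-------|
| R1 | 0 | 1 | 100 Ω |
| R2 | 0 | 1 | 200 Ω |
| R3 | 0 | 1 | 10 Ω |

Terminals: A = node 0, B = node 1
Reduce the network between node 0 (A) and node 1 (B) by series/parallel combination:
  Rp1 = R1 ‖ R2 ‖ R3 (parallel, all between nodes 0 and 1) = 1/(1/100 + 1/200 + 1/10) = 8.696 Ω
R_eq = 8.696 Ω

Final answer: 8.696 Ω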